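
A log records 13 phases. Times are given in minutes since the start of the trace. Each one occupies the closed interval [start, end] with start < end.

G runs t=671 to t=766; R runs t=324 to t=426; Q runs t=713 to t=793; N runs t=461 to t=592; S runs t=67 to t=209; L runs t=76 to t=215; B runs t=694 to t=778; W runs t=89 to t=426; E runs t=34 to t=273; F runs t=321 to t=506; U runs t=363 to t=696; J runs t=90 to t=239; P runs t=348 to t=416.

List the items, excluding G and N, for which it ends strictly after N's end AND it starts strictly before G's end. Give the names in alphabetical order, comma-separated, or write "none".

B, Q, U

Conditions: its end is strictly after N's end (X.end > t=592) AND its start is strictly before G's end (X.start < t=766).
B: end t=778 > t=592? ✓; start t=694 < t=766? ✓ → yes.
E: end t=273 > t=592? ✗; start t=34 < t=766? ✓ → no.
F: end t=506 > t=592? ✗; start t=321 < t=766? ✓ → no.
J: end t=239 > t=592? ✗; start t=90 < t=766? ✓ → no.
L: end t=215 > t=592? ✗; start t=76 < t=766? ✓ → no.
P: end t=416 > t=592? ✗; start t=348 < t=766? ✓ → no.
Q: end t=793 > t=592? ✓; start t=713 < t=766? ✓ → yes.
R: end t=426 > t=592? ✗; start t=324 < t=766? ✓ → no.
S: end t=209 > t=592? ✗; start t=67 < t=766? ✓ → no.
U: end t=696 > t=592? ✓; start t=363 < t=766? ✓ → yes.
W: end t=426 > t=592? ✗; start t=89 < t=766? ✓ → no.
Result: B, Q, U.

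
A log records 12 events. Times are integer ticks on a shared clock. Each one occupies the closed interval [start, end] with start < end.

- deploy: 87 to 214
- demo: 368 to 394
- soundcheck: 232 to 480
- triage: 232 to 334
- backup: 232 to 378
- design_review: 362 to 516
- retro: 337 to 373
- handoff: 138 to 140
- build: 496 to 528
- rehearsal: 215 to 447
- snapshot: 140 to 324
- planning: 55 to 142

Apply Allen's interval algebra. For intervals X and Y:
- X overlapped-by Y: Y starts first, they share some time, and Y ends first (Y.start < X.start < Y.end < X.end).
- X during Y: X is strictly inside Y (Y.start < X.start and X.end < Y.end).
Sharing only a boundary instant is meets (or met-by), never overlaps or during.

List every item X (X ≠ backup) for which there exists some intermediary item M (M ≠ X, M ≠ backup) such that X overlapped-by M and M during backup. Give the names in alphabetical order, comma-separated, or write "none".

Target backup = [232, 378].
Intermediaries M with M during backup: retro.
Via retro — items with X overlapped-by retro: demo, design_review.
Union: demo, design_review.

demo, design_review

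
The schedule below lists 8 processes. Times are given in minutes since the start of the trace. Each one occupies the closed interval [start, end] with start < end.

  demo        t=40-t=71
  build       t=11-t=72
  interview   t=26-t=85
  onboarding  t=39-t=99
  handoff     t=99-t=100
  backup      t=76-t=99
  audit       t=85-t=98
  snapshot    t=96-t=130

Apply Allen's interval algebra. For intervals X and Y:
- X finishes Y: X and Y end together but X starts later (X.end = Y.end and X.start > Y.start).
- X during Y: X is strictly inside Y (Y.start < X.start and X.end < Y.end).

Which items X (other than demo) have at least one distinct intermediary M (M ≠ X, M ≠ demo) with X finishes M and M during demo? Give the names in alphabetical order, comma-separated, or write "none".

Target demo = [t=40, t=71].
Intermediaries M with M during demo: none.
Union: none.

none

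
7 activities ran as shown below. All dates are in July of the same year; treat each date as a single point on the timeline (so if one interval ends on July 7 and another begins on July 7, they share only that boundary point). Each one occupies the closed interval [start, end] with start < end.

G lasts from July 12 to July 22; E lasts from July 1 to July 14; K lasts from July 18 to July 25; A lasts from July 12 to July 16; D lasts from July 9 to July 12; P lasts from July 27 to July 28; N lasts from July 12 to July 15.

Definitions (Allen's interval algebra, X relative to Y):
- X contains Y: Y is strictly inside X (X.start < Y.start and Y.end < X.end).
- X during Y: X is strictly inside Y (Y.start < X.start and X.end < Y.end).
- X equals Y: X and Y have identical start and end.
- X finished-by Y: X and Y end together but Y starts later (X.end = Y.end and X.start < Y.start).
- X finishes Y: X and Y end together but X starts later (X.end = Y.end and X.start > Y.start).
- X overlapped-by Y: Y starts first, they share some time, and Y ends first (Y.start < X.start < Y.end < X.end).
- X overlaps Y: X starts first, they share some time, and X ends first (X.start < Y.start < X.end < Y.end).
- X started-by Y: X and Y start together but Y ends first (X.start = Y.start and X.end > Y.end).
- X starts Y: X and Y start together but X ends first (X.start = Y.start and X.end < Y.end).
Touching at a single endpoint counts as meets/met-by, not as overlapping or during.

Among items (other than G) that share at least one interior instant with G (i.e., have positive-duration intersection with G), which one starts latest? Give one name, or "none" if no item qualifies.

Target G = [July 12, July 22].
A [July 12, July 16] → starts → candidate.
D [July 9, July 12] → meets → excluded.
E [July 1, July 14] → overlaps → candidate.
K [July 18, July 25] → overlapped-by → candidate.
N [July 12, July 15] → starts → candidate.
P [July 27, July 28] → after → excluded.
Among candidates, latest start is July 18 → K.

K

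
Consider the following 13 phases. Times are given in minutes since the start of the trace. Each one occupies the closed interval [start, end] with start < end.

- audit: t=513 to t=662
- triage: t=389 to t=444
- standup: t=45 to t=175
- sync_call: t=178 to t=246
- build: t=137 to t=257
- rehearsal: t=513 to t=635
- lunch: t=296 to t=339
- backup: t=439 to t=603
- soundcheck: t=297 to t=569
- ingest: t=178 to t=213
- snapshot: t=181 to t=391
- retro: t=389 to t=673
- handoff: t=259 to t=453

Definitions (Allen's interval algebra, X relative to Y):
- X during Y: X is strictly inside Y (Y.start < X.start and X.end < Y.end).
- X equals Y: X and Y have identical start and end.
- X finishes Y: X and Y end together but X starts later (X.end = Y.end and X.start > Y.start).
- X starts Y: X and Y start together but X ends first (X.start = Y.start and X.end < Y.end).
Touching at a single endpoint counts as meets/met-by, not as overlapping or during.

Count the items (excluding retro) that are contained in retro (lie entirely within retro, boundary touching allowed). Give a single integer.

4

Target retro = [t=389, t=673].
audit [t=513, t=662] → during → counts.
backup [t=439, t=603] → during → counts.
build [t=137, t=257] → before → no.
handoff [t=259, t=453] → overlaps → no.
ingest [t=178, t=213] → before → no.
lunch [t=296, t=339] → before → no.
rehearsal [t=513, t=635] → during → counts.
snapshot [t=181, t=391] → overlaps → no.
soundcheck [t=297, t=569] → overlaps → no.
standup [t=45, t=175] → before → no.
sync_call [t=178, t=246] → before → no.
triage [t=389, t=444] → starts → counts.
Total: 4.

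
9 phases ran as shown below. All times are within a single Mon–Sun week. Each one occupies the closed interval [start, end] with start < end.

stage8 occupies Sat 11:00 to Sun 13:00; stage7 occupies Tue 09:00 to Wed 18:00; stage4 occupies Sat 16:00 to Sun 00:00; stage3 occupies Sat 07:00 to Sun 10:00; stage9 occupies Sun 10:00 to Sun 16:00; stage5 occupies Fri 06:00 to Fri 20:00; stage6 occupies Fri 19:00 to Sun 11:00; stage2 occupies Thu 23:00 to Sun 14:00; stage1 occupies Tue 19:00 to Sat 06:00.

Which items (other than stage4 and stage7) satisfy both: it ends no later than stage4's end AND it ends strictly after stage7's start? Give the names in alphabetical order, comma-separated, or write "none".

stage1, stage5

Conditions: its end is no later than stage4's end (X.end <= Sun 00:00) AND its end is strictly after stage7's start (X.end > Tue 09:00).
stage1: end Sat 06:00 <= Sun 00:00? ✓; end Sat 06:00 > Tue 09:00? ✓ → yes.
stage2: end Sun 14:00 <= Sun 00:00? ✗; end Sun 14:00 > Tue 09:00? ✓ → no.
stage3: end Sun 10:00 <= Sun 00:00? ✗; end Sun 10:00 > Tue 09:00? ✓ → no.
stage5: end Fri 20:00 <= Sun 00:00? ✓; end Fri 20:00 > Tue 09:00? ✓ → yes.
stage6: end Sun 11:00 <= Sun 00:00? ✗; end Sun 11:00 > Tue 09:00? ✓ → no.
stage8: end Sun 13:00 <= Sun 00:00? ✗; end Sun 13:00 > Tue 09:00? ✓ → no.
stage9: end Sun 16:00 <= Sun 00:00? ✗; end Sun 16:00 > Tue 09:00? ✓ → no.
Result: stage1, stage5.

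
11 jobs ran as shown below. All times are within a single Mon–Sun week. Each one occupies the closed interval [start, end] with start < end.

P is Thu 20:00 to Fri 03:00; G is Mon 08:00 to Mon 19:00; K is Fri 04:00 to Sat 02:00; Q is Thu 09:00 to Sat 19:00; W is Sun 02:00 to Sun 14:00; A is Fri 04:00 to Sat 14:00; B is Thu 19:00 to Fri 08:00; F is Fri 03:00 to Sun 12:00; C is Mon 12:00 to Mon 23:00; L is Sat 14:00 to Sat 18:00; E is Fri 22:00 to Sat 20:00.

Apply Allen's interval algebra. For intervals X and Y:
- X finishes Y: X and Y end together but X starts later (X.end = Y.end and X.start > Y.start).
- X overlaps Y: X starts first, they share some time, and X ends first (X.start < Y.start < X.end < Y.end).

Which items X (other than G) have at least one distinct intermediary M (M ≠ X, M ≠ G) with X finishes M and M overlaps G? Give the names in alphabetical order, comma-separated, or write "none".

Target G = [Mon 08:00, Mon 19:00].
Intermediaries M with M overlaps G: none.
Union: none.

none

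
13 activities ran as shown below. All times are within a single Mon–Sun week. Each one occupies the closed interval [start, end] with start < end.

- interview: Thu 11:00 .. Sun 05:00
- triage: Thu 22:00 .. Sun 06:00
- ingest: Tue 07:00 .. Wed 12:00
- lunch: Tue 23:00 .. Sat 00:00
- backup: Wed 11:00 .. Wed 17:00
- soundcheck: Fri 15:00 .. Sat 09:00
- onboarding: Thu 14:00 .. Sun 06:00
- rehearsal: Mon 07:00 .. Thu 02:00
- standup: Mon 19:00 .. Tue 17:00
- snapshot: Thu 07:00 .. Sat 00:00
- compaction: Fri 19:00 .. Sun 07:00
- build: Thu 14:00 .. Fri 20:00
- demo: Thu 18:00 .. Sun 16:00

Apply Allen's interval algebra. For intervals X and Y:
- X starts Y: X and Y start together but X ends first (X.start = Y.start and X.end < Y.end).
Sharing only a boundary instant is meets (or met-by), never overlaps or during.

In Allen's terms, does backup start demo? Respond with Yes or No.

No

backup = [Wed 11:00, Wed 17:00], demo = [Thu 18:00, Sun 16:00].
Actual relation of backup to demo: before.
Asked whether 'starts' holds → No.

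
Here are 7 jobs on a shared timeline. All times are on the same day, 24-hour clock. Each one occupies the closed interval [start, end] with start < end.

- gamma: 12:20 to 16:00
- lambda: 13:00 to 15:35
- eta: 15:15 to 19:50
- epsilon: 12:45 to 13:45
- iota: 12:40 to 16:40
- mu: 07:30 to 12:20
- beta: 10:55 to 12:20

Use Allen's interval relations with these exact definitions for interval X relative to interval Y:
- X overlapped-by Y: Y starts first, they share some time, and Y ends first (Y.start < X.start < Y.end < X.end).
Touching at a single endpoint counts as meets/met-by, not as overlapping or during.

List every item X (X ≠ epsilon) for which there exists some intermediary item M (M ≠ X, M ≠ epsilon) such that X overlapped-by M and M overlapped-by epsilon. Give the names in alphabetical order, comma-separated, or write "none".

Target epsilon = [12:45, 13:45].
Intermediaries M with M overlapped-by epsilon: lambda.
Via lambda — items with X overlapped-by lambda: eta.
Union: eta.

eta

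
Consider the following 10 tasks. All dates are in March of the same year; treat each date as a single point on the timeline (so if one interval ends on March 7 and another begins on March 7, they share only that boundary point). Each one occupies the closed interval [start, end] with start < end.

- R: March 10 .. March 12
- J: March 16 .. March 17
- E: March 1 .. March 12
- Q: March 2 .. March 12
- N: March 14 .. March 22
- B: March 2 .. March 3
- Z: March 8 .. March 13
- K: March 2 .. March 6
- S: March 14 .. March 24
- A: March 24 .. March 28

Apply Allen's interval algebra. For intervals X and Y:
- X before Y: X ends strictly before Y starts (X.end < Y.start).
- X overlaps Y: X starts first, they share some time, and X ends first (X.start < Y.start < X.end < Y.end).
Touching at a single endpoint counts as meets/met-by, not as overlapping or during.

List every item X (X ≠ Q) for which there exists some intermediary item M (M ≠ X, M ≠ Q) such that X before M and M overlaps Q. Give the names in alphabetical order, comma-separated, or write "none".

none

Target Q = [March 2, March 12].
Intermediaries M with M overlaps Q: none.
Union: none.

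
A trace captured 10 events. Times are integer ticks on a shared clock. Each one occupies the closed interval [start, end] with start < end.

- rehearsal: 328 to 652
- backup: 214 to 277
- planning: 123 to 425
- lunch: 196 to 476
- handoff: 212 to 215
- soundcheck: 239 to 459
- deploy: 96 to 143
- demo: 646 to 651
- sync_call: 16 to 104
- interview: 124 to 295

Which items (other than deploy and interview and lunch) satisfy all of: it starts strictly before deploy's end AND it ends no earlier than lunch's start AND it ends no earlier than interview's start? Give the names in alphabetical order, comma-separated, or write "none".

Conditions: its start is strictly before deploy's end (X.start < 143) AND its end is no earlier than lunch's start (X.end >= 196) AND its end is no earlier than interview's start (X.end >= 124).
backup: start 214 < 143? ✗; end 277 >= 196? ✓; end 277 >= 124? ✓ → no.
demo: start 646 < 143? ✗; end 651 >= 196? ✓; end 651 >= 124? ✓ → no.
handoff: start 212 < 143? ✗; end 215 >= 196? ✓; end 215 >= 124? ✓ → no.
planning: start 123 < 143? ✓; end 425 >= 196? ✓; end 425 >= 124? ✓ → yes.
rehearsal: start 328 < 143? ✗; end 652 >= 196? ✓; end 652 >= 124? ✓ → no.
soundcheck: start 239 < 143? ✗; end 459 >= 196? ✓; end 459 >= 124? ✓ → no.
sync_call: start 16 < 143? ✓; end 104 >= 196? ✗; end 104 >= 124? ✗ → no.
Result: planning.

planning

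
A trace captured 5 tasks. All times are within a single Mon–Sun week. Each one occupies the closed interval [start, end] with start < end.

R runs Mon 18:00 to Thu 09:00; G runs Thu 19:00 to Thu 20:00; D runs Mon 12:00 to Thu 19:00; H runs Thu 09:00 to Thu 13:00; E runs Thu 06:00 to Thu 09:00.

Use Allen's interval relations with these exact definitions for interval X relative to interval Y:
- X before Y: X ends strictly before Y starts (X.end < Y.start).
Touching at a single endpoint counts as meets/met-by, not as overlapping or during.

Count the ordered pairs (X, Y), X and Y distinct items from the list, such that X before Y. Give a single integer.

Checking all 20 ordered pairs for relation 'before'; matching pairs in alphabetical order:
(E, G): E before G ✓
(H, G): H before G ✓
(R, G): R before G ✓
Count: 3.

3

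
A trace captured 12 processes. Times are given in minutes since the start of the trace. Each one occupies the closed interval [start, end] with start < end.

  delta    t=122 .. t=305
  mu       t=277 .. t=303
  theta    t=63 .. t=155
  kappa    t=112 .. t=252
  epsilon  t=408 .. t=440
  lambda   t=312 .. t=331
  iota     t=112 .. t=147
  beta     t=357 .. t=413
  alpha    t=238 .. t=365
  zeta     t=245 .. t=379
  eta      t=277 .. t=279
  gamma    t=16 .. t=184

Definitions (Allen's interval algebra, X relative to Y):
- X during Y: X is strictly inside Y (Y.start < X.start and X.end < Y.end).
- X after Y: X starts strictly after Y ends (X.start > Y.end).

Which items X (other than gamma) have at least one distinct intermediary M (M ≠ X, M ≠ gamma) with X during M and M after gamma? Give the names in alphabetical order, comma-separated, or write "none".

eta, lambda, mu

Target gamma = [t=16, t=184].
Intermediaries M with M after gamma: alpha, beta, epsilon, eta, lambda, mu, zeta.
Via alpha — items with X during alpha: eta, lambda, mu.
Via beta — items with X during beta: none.
Via epsilon — items with X during epsilon: none.
Via eta — items with X during eta: none.
Via lambda — items with X during lambda: none.
Via mu — items with X during mu: none.
Via zeta — items with X during zeta: eta, lambda, mu.
Union: eta, lambda, mu.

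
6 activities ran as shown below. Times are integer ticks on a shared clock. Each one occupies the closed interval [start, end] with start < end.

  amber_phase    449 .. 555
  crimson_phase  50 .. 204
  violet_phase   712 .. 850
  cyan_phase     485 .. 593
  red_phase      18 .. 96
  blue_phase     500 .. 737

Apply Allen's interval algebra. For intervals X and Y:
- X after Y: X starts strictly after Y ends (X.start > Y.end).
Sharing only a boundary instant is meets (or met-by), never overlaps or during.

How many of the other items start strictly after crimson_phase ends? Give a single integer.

Target crimson_phase = [50, 204].
amber_phase [449, 555] → after → counts.
blue_phase [500, 737] → after → counts.
cyan_phase [485, 593] → after → counts.
red_phase [18, 96] → overlaps → no.
violet_phase [712, 850] → after → counts.
Total: 4.

4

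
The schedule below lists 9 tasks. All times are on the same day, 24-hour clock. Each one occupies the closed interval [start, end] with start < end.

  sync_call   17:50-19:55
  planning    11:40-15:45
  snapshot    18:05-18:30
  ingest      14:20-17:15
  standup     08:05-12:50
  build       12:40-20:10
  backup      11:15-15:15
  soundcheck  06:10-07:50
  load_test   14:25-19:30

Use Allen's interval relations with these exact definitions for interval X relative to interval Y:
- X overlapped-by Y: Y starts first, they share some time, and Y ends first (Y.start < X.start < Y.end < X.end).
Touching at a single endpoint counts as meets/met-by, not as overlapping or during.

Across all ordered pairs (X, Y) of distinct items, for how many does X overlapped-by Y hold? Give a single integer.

12

Checking all 72 ordered pairs for relation 'overlapped-by'; matching pairs in alphabetical order:
(backup, standup): backup overlapped-by standup ✓
(build, backup): build overlapped-by backup ✓
(build, planning): build overlapped-by planning ✓
(build, standup): build overlapped-by standup ✓
(ingest, backup): ingest overlapped-by backup ✓
(ingest, planning): ingest overlapped-by planning ✓
(load_test, backup): load_test overlapped-by backup ✓
(load_test, ingest): load_test overlapped-by ingest ✓
(load_test, planning): load_test overlapped-by planning ✓
(planning, backup): planning overlapped-by backup ✓
(planning, standup): planning overlapped-by standup ✓
(sync_call, load_test): sync_call overlapped-by load_test ✓
Count: 12.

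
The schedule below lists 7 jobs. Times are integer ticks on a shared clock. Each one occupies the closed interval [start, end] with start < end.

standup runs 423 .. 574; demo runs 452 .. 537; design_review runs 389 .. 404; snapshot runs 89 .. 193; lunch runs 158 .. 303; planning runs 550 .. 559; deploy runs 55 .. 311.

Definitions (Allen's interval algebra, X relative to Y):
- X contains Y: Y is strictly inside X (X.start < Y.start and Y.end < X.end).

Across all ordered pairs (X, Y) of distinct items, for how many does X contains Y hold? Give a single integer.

Checking all 42 ordered pairs for relation 'contains'; matching pairs in alphabetical order:
(deploy, lunch): deploy contains lunch ✓
(deploy, snapshot): deploy contains snapshot ✓
(standup, demo): standup contains demo ✓
(standup, planning): standup contains planning ✓
Count: 4.

4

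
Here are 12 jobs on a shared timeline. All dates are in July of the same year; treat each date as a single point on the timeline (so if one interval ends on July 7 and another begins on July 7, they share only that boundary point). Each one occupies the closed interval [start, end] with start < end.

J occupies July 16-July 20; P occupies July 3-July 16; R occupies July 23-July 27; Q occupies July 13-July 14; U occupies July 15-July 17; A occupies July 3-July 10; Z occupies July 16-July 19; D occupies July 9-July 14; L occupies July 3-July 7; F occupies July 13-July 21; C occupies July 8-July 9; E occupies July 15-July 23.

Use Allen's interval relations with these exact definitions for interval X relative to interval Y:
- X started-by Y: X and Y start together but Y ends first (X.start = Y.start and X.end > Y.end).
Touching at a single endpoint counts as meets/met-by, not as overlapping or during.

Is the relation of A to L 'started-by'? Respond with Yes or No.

Yes

A = [July 3, July 10], L = [July 3, July 7].
Actual relation of A to L: started-by.
Asked whether 'started-by' holds → Yes.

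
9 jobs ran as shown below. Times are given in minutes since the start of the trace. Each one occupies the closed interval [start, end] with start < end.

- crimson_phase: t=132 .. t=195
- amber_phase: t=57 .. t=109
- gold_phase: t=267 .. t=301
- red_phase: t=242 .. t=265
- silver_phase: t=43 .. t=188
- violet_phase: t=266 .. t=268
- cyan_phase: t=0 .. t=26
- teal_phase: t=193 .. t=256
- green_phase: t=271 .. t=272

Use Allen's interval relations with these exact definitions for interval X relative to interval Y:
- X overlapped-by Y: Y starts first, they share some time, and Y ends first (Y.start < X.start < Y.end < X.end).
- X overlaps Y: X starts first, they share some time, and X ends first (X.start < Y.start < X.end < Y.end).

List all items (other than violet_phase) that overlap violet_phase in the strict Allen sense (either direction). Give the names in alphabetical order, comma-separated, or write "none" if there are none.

Target violet_phase = [t=266, t=268].
amber_phase [t=57, t=109] → before → no.
crimson_phase [t=132, t=195] → before → no.
cyan_phase [t=0, t=26] → before → no.
gold_phase [t=267, t=301] → overlapped-by → yes.
green_phase [t=271, t=272] → after → no.
red_phase [t=242, t=265] → before → no.
silver_phase [t=43, t=188] → before → no.
teal_phase [t=193, t=256] → before → no.
Result: gold_phase.

gold_phase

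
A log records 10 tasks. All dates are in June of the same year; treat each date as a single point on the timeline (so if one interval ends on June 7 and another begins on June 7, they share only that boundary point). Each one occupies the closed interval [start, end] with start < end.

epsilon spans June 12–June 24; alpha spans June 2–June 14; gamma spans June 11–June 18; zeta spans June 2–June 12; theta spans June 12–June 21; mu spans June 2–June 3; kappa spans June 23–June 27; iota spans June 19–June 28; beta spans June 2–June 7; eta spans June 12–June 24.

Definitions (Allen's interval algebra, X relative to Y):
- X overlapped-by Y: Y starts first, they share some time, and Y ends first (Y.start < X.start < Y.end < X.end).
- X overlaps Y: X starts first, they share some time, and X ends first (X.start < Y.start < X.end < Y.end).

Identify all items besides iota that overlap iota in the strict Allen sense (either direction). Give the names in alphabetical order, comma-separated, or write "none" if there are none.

Target iota = [June 19, June 28].
alpha [June 2, June 14] → before → no.
beta [June 2, June 7] → before → no.
epsilon [June 12, June 24] → overlaps → yes.
eta [June 12, June 24] → overlaps → yes.
gamma [June 11, June 18] → before → no.
kappa [June 23, June 27] → during → no.
mu [June 2, June 3] → before → no.
theta [June 12, June 21] → overlaps → yes.
zeta [June 2, June 12] → before → no.
Result: epsilon, eta, theta.

epsilon, eta, theta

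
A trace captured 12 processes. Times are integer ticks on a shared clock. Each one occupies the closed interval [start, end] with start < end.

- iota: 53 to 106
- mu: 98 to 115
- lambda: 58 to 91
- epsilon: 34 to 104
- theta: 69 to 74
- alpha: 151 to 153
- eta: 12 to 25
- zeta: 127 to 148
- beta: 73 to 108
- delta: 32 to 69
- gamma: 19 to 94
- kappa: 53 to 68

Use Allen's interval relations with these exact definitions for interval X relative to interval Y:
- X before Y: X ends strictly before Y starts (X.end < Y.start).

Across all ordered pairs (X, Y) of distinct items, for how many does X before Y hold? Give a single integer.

37

Checking all 132 ordered pairs for relation 'before'; matching pairs in alphabetical order:
(beta, alpha): beta before alpha ✓
(beta, zeta): beta before zeta ✓
(delta, alpha): delta before alpha ✓
(delta, beta): delta before beta ✓
(delta, mu): delta before mu ✓
(delta, zeta): delta before zeta ✓
(epsilon, alpha): epsilon before alpha ✓
(epsilon, zeta): epsilon before zeta ✓
(eta, alpha): eta before alpha ✓
(eta, beta): eta before beta ✓
(eta, delta): eta before delta ✓
(eta, epsilon): eta before epsilon ✓
(eta, iota): eta before iota ✓
(eta, kappa): eta before kappa ✓
(eta, lambda): eta before lambda ✓
(eta, mu): eta before mu ✓
(eta, theta): eta before theta ✓
(eta, zeta): eta before zeta ✓
(gamma, alpha): gamma before alpha ✓
(gamma, mu): gamma before mu ✓
(gamma, zeta): gamma before zeta ✓
(iota, alpha): iota before alpha ✓
(iota, zeta): iota before zeta ✓
(kappa, alpha): kappa before alpha ✓
... plus 13 further pairs not listed.
Count: 37.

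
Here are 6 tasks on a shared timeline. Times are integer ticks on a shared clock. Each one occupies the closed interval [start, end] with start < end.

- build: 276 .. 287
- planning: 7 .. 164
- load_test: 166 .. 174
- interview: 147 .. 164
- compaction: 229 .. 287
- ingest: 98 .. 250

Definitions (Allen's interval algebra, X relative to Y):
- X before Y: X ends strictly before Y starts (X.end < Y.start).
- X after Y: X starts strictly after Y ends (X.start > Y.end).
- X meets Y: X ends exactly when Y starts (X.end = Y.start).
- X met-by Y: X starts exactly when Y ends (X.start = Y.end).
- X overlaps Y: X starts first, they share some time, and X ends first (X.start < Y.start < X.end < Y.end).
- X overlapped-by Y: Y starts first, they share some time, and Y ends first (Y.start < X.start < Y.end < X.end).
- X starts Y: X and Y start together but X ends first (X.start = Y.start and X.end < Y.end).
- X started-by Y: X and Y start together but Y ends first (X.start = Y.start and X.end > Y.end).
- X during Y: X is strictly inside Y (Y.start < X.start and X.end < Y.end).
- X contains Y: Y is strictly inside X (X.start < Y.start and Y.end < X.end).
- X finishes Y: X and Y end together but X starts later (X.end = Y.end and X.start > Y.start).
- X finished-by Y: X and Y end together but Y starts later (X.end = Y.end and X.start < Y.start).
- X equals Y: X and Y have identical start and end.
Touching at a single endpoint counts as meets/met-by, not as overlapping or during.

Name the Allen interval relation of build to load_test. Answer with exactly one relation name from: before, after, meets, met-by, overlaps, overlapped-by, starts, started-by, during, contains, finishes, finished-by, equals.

after

build = [276, 287]; load_test = [166, 174].
Compare endpoints: build.start > load_test.start, build.start > load_test.end, build.end > load_test.start, build.end > load_test.end.
That pattern is 'after'.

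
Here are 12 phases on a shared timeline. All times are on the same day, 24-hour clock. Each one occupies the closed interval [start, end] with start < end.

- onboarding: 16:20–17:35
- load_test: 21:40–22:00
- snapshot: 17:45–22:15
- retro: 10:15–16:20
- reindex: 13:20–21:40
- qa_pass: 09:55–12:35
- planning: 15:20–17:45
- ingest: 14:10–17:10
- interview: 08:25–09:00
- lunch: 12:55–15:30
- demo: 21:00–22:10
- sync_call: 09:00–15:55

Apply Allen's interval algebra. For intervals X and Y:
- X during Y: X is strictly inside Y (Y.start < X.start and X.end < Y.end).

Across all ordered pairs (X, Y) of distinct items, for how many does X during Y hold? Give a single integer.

Checking all 132 ordered pairs for relation 'during'; matching pairs in alphabetical order:
(demo, snapshot): demo during snapshot ✓
(ingest, reindex): ingest during reindex ✓
(load_test, demo): load_test during demo ✓
(load_test, snapshot): load_test during snapshot ✓
(lunch, retro): lunch during retro ✓
(lunch, sync_call): lunch during sync_call ✓
(onboarding, planning): onboarding during planning ✓
(onboarding, reindex): onboarding during reindex ✓
(planning, reindex): planning during reindex ✓
(qa_pass, sync_call): qa_pass during sync_call ✓
Count: 10.

10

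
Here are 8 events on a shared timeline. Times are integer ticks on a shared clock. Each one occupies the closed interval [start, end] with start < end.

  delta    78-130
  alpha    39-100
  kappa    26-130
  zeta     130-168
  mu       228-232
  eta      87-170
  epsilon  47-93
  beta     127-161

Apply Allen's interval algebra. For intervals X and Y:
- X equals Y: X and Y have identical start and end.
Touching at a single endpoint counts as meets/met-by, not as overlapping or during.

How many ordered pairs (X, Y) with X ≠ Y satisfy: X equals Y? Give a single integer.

0

Checking all 56 ordered pairs for relation 'equals'; matching pairs in alphabetical order:
No pair satisfies it.
Count: 0.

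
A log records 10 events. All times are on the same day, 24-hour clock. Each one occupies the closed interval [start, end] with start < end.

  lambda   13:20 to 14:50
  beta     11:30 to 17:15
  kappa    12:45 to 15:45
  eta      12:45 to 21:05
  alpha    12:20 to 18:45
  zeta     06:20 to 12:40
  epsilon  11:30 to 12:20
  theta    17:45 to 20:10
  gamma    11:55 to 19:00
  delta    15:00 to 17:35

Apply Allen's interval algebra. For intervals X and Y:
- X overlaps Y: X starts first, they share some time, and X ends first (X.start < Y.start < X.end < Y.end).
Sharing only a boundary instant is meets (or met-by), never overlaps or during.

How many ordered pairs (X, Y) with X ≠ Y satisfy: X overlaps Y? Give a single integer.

13

Checking all 90 ordered pairs for relation 'overlaps'; matching pairs in alphabetical order:
(alpha, eta): alpha overlaps eta ✓
(alpha, theta): alpha overlaps theta ✓
(beta, alpha): beta overlaps alpha ✓
(beta, delta): beta overlaps delta ✓
(beta, eta): beta overlaps eta ✓
(beta, gamma): beta overlaps gamma ✓
(epsilon, gamma): epsilon overlaps gamma ✓
(gamma, eta): gamma overlaps eta ✓
(gamma, theta): gamma overlaps theta ✓
(kappa, delta): kappa overlaps delta ✓
(zeta, alpha): zeta overlaps alpha ✓
(zeta, beta): zeta overlaps beta ✓
(zeta, gamma): zeta overlaps gamma ✓
Count: 13.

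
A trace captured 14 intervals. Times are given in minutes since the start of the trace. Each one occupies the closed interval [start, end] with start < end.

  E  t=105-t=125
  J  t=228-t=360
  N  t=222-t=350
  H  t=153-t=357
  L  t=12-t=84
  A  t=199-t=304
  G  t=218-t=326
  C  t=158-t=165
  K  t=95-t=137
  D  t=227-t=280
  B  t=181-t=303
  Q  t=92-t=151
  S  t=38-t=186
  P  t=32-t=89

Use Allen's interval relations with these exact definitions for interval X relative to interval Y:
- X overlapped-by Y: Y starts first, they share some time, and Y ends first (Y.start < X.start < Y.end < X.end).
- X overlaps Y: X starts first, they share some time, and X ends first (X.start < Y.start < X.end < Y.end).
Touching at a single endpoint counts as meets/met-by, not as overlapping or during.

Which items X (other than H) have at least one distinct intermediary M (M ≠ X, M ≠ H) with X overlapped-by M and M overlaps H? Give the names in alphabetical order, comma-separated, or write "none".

Target H = [t=153, t=357].
Intermediaries M with M overlaps H: S.
Via S — items with X overlapped-by S: B.
Union: B.

B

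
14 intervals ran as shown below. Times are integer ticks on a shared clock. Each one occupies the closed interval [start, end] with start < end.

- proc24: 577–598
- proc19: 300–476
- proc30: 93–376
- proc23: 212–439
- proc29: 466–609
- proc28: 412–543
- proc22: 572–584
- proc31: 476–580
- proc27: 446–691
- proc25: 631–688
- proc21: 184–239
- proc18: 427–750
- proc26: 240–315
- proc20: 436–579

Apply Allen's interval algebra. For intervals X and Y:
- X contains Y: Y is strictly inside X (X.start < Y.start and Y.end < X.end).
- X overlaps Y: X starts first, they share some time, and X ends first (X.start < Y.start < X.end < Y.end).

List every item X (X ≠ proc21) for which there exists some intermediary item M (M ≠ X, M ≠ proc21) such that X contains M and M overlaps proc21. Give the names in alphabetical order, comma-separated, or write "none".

Target proc21 = [184, 239].
Intermediaries M with M overlaps proc21: none.
Union: none.

none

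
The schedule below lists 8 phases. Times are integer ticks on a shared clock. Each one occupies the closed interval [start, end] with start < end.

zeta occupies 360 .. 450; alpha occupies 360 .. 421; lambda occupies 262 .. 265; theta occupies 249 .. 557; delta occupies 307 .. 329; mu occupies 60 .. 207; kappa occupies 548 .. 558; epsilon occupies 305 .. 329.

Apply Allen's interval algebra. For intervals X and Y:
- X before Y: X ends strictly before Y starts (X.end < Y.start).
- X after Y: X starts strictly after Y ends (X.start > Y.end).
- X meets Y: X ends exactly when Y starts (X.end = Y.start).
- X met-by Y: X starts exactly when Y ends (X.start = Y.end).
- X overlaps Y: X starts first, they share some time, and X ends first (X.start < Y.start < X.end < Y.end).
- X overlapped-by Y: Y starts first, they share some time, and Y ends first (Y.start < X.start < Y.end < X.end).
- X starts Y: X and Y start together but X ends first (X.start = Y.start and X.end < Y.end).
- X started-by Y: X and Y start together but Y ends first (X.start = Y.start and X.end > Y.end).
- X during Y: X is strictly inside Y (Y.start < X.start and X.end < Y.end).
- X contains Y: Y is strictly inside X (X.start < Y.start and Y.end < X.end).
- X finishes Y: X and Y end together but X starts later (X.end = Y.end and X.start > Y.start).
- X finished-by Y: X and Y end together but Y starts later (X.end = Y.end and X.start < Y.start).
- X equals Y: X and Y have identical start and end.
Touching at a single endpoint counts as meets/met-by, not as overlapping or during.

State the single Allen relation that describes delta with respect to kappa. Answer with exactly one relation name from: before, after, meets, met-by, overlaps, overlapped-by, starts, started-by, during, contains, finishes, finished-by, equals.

before

delta = [307, 329]; kappa = [548, 558].
Compare endpoints: delta.start < kappa.start, delta.start < kappa.end, delta.end < kappa.start, delta.end < kappa.end.
That pattern is 'before'.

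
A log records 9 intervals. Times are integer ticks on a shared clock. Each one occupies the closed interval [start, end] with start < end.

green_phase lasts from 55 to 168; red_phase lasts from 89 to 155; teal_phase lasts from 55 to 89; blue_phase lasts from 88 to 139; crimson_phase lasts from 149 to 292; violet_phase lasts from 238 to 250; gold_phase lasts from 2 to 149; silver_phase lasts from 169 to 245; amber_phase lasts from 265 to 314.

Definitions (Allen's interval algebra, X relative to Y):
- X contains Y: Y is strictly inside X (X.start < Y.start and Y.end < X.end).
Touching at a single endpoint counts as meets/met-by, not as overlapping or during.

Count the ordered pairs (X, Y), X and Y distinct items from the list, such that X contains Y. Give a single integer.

6

Checking all 72 ordered pairs for relation 'contains'; matching pairs in alphabetical order:
(crimson_phase, silver_phase): crimson_phase contains silver_phase ✓
(crimson_phase, violet_phase): crimson_phase contains violet_phase ✓
(gold_phase, blue_phase): gold_phase contains blue_phase ✓
(gold_phase, teal_phase): gold_phase contains teal_phase ✓
(green_phase, blue_phase): green_phase contains blue_phase ✓
(green_phase, red_phase): green_phase contains red_phase ✓
Count: 6.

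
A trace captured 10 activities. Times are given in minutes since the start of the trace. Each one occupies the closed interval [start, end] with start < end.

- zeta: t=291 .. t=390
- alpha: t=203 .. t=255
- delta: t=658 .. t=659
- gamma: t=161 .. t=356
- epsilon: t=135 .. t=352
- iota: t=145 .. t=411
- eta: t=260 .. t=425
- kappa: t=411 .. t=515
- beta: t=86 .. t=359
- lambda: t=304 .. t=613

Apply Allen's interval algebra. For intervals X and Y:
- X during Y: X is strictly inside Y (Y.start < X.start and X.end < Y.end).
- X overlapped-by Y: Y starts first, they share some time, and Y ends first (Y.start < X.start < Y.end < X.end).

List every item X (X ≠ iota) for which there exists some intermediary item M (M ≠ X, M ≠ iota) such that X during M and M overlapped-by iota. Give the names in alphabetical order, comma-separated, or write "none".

Target iota = [t=145, t=411].
Intermediaries M with M overlapped-by iota: eta, lambda.
Via eta — items with X during eta: zeta.
Via lambda — items with X during lambda: kappa.
Union: kappa, zeta.

kappa, zeta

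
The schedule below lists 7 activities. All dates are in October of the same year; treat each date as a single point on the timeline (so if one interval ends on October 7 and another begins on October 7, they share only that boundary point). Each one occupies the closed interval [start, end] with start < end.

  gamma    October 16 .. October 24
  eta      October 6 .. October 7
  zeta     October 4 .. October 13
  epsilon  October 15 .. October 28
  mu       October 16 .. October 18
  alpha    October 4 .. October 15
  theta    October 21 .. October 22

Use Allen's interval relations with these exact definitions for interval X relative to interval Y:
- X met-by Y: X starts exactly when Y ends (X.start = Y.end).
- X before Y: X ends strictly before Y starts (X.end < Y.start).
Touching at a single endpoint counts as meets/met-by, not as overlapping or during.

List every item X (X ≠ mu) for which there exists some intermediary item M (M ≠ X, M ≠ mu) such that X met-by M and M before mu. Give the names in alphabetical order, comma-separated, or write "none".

Target mu = [October 16, October 18].
Intermediaries M with M before mu: alpha, eta, zeta.
Via alpha — items with X met-by alpha: epsilon.
Via eta — items with X met-by eta: none.
Via zeta — items with X met-by zeta: none.
Union: epsilon.

epsilon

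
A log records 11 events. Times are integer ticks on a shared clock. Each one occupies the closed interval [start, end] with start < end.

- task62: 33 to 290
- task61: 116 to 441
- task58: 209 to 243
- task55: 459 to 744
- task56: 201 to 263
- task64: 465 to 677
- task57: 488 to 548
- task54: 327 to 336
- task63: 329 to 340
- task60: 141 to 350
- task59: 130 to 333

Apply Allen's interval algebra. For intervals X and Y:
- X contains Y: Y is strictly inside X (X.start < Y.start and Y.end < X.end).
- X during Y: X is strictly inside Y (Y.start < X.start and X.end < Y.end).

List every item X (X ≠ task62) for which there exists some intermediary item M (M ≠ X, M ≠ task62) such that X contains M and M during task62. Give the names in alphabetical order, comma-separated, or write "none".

Target task62 = [33, 290].
Intermediaries M with M during task62: task56, task58.
Via task56 — items with X contains task56: task59, task60, task61.
Via task58 — items with X contains task58: task56, task59, task60, task61.
Union: task56, task59, task60, task61.

task56, task59, task60, task61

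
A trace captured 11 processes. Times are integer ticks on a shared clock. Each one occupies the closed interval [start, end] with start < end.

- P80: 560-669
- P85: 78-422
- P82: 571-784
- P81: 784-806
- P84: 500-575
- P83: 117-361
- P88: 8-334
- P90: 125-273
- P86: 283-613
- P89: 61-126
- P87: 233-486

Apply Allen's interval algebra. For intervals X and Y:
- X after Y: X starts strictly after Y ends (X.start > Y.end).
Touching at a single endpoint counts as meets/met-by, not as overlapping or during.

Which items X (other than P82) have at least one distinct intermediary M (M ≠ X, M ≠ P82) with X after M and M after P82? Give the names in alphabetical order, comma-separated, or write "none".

Target P82 = [571, 784].
Intermediaries M with M after P82: none.
Union: none.

none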